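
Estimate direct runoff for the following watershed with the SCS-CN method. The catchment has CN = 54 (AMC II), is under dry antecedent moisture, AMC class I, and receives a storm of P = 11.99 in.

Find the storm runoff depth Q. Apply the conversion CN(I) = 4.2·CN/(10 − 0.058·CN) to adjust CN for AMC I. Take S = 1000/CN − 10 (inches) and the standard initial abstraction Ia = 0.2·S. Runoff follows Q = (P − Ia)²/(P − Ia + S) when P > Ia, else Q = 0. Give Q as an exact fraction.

Q = 202349727889/90710531100 in ≈ 2.231 in

CN(I) from CN(II)=54: (4.2·54)/(10 − 0.058·54) = 56700/1717 ≈ 33.023
Retention S: 1000/CN − 10 with CN=33.023 → S = 11500/567 ≈ 20.282 in
Ia = 0.2S: 0.2·20.282 = 4.056 in (exactly 2300/567)
Since P=11.990 > Ia=4.056: effective rainfall P−Ia = 449833/56700 in
Q: (449833/56700)² ÷ (1599833/56700) = 202349727889/90710531100 in (≈ 2.231 in)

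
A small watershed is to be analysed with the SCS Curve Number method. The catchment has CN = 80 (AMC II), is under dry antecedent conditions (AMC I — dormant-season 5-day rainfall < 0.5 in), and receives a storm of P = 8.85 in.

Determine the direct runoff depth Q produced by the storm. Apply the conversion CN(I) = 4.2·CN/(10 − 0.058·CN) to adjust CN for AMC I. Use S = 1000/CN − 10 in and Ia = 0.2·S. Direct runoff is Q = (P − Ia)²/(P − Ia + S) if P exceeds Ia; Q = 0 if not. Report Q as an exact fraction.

Q = 10349089/2401140 in ≈ 4.310 in

Adjust CN=80 to AMC I: 4.2·80/(10 − 0.058·80) → 336 ÷ (134/25) = 4200/67 ≈ 62.687
Retention S: 1000/CN − 10 with CN=62.687 → S = 125/21 ≈ 5.952 in
Initial abstraction Ia = S/5 = (125/21)/5 = 25/21 ≈ 1.190 in
Excess rainfall: 8.850 − 1.190 = 7.660 in; P > Ia so Q > 0
Q = (3217/420)²/((3217/420) + 125/21) = (10349089/176400)/(5717/420) = 10349089/2401140 in ≈ 4.310 in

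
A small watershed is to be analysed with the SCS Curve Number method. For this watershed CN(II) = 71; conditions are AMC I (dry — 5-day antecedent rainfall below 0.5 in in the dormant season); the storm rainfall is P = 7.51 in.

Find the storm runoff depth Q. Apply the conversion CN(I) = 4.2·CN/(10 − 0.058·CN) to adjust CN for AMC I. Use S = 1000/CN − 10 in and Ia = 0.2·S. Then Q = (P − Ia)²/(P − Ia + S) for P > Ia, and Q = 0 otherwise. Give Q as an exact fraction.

Q = 688470127081/339909383100 in ≈ 2.025 in

Dry (AMC I): CN(I) = 4.2·71/(10 − 0.058·71) = (1491/5)/(2941/500) = 149100/2941 ≈ 50.697
Max retention: S = 1000/(149100/2941) − 10 = 14500/1491 in (≈ 9.725 in)
Ia = 0.2S: 0.2·9.725 = 1.945 in (exactly 2900/1491)
Excess rainfall: 7.510 − 1.945 = 5.565 in; P > Ia so Q > 0
Q: (829741/149100)² ÷ (2279741/149100) = 688470127081/339909383100 in (≈ 2.025 in)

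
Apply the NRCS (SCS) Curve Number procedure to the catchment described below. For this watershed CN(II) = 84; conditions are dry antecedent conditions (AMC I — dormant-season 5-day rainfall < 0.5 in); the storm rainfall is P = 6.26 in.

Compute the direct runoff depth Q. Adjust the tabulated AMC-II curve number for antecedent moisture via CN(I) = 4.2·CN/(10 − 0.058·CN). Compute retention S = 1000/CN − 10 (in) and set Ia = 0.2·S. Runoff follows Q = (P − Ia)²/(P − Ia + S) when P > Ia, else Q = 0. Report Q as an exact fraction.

Adjust CN=84 to AMC I: 4.2·84/(10 − 0.058·84) → (1764/5) ÷ (641/125) = 44100/641 ≈ 68.799
Retention S: 1000/CN − 10 with CN=68.799 → S = 2000/441 ≈ 4.535 in
Ia = 0.2·(2000/441) = 400/441 in ≈ 0.907 in
P − Ia = 6.260 − 0.907 = 118033/22050 ≈ 5.353 in (> 0, runoff occurs)
Q = (118033/22050)²/((118033/22050) + 2000/441) = (13931789089/486202500)/(218033/22050) = 13931789089/4807627650 in ≈ 2.898 in

Q = 13931789089/4807627650 in ≈ 2.898 in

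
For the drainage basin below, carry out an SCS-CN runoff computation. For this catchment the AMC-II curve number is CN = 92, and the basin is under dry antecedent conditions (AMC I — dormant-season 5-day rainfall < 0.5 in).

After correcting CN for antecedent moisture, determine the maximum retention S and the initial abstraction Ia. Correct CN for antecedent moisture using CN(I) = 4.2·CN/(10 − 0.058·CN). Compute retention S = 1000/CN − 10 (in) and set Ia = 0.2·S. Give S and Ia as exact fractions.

Adjust CN=92 to AMC I: 4.2·92/(10 − 0.058·92) → (1932/5) ÷ (583/125) = 48300/583 ≈ 82.847
Max retention: S = 1000/(48300/583) − 10 = 1000/483 in (≈ 2.070 in)
Initial abstraction Ia = S/5 = (1000/483)/5 = 200/483 ≈ 0.414 in

S = 1000/483 in ≈ 2.070 in; Ia = 200/483 in ≈ 0.414 in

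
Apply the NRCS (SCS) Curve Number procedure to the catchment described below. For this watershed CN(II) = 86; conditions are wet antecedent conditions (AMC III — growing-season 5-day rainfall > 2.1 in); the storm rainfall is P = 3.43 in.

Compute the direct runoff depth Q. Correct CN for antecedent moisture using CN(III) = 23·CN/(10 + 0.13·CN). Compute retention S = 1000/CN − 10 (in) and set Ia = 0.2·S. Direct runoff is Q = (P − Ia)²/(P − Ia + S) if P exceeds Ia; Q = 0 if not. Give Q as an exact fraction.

Q = 15110371647/5583992900 in ≈ 2.706 in

CN(III) from CN(II)=86: (23·86)/(10 + 0.13·86) = 98900/1059 ≈ 93.390
Retention S: 1000/CN − 10 with CN=93.390 → S = 700/989 ≈ 0.708 in
Ia = 0.2S: 0.2·0.708 = 0.142 in (exactly 140/989)
Since P=3.430 > Ia=0.142: effective rainfall P−Ia = 325227/98900 in
Q: (325227/98900)² ÷ (395227/98900) = 15110371647/5583992900 in (≈ 2.706 in)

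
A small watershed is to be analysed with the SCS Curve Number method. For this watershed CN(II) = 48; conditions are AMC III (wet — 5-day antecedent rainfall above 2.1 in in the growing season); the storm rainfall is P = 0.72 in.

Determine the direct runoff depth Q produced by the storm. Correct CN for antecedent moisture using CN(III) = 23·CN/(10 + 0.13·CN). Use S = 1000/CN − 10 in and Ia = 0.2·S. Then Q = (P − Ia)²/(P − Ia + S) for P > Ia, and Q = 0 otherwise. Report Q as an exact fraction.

CN(III) from CN(II)=48: (23·48)/(10 + 0.13·48) = 13800/203 ≈ 67.980
S = 1000/(13800/203) − 10 = 325/69 in ≈ 4.710 in
Ia = 0.2S: 0.2·4.710 = 0.942 in (exactly 65/69)
P = 0.720 ≤ Ia = 0.942 in: entire storm abstracted, Q = 0.

Q = 0 in ≈ 0.000 in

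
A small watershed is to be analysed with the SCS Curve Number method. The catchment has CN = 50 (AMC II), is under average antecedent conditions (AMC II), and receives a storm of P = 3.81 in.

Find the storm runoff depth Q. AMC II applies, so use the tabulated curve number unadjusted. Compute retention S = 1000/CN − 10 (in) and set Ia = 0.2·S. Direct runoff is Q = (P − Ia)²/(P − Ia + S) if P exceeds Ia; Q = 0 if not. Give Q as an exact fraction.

Q = 32761/118100 in ≈ 0.277 in

AMC II — tabulated CN = 50 applies directly.
Retention S: 1000/CN − 10 with CN=50.000 → S = 10 ≈ 10.000 in
Ia = 0.2S: 0.2·10.000 = 2.000 in (exactly 2)
Since P=3.810 > Ia=2.000: effective rainfall P−Ia = 181/100 in
Runoff Q = (P−Ia)²/(P−Ia+S) = (1.810)²/(1.810+10.000) = 32761/118100 ≈ 0.277 in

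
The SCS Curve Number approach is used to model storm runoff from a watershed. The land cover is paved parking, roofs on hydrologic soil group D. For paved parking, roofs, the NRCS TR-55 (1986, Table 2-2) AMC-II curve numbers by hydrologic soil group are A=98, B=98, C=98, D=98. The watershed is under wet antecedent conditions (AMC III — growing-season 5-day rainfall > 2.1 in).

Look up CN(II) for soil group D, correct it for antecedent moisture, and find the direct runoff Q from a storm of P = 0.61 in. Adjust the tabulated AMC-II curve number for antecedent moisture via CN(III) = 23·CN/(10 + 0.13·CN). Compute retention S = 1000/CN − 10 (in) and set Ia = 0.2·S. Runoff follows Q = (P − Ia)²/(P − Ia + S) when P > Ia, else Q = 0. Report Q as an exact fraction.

Q = 4455162009/8649386900 in ≈ 0.515 in

NRCS table: paved parking, roofs, soil group D → CN(II) = 98
CN(III) from CN(II)=98: (23·98)/(10 + 0.13·98) = 112700/1137 ≈ 99.120
Max retention: S = 1000/(112700/1137) − 10 = 100/1127 in (≈ 0.089 in)
Ia = 0.2·(100/1127) = 20/1127 in ≈ 0.018 in
P − Ia = 0.610 − 0.018 = 66747/112700 ≈ 0.592 in (> 0, runoff occurs)
Q = (66747/112700)²/((66747/112700) + 100/1127) = (4455162009/12701290000)/(76747/112700) = 4455162009/8649386900 in ≈ 0.515 in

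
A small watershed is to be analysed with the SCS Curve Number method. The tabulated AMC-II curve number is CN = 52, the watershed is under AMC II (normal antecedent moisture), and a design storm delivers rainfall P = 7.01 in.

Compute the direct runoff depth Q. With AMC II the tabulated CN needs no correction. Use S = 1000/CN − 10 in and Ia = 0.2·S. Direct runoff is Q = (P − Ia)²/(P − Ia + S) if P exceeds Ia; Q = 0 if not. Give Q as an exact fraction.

Q = 45064369/24326900 in ≈ 1.852 in

AMC II — tabulated CN = 52 applies directly.
Retention S: 1000/CN − 10 with CN=52.000 → S = 120/13 ≈ 9.231 in
Ia = 0.2·(120/13) = 24/13 in ≈ 1.846 in
Since P=7.010 > Ia=1.846: effective rainfall P−Ia = 6713/1300 in
Q: (6713/1300)² ÷ (18713/1300) = 45064369/24326900 in (≈ 1.852 in)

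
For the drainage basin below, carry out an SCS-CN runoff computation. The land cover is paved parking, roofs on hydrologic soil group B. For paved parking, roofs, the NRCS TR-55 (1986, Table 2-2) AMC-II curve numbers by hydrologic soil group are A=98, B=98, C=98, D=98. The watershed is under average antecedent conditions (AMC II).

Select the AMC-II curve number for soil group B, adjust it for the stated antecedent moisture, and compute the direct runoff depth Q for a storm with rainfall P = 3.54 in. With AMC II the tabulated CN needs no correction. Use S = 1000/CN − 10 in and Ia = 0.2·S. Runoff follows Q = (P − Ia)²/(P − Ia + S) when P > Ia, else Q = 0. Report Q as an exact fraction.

NRCS table: paved parking, roofs, soil group B → CN(II) = 98
AMC II — tabulated CN = 98 applies directly.
S = 1000/98 − 10 = 10/49 in ≈ 0.204 in
Initial abstraction Ia = S/5 = (10/49)/5 = 2/49 ≈ 0.041 in
Excess rainfall: 3.540 − 0.041 = 3.499 in; P > Ia so Q > 0
Q: (8573/2450)² ÷ (9073/2450) = 73496329/22228850 in (≈ 3.306 in)

Q = 73496329/22228850 in ≈ 3.306 in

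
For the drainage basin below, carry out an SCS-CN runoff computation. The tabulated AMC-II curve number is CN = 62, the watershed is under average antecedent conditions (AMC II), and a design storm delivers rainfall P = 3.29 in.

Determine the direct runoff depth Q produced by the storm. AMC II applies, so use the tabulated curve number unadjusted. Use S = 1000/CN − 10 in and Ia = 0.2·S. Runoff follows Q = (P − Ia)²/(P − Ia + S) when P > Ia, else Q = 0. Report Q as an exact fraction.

Q = 40947201/78736900 in ≈ 0.520 in

CN(II) = 62; AMC II needs no correction.
Max retention: S = 1000/62 − 10 = 190/31 in (≈ 6.129 in)
Ia = 0.2·(190/31) = 38/31 in ≈ 1.226 in
Since P=3.290 > Ia=1.226: effective rainfall P−Ia = 6399/3100 in
Q = (6399/3100)²/((6399/3100) + 190/31) = (40947201/9610000)/(25399/3100) = 40947201/78736900 in ≈ 0.520 in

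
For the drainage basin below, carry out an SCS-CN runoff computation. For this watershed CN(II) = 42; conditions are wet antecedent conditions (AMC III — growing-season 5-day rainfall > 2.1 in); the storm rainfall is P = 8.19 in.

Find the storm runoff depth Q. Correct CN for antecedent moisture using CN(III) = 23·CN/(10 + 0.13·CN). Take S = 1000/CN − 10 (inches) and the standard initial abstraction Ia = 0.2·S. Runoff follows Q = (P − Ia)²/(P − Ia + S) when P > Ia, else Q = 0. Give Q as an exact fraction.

Adjust CN=42 to AMC III: 23·42/(10 + 0.13·42) → 966 ÷ (773/50) = 48300/773 ≈ 62.484
Max retention: S = 1000/(48300/773) − 10 = 2900/483 in (≈ 6.004 in)
Ia = 0.2S: 0.2·6.004 = 1.201 in (exactly 580/483)
Excess rainfall: 8.190 − 1.201 = 6.989 in; P > Ia so Q > 0
Q = (337577/48300)²/((337577/48300) + 2900/483) = (113958230929/2332890000)/(627577/48300) = 113958230929/30311969100 in ≈ 3.760 in

Q = 113958230929/30311969100 in ≈ 3.760 in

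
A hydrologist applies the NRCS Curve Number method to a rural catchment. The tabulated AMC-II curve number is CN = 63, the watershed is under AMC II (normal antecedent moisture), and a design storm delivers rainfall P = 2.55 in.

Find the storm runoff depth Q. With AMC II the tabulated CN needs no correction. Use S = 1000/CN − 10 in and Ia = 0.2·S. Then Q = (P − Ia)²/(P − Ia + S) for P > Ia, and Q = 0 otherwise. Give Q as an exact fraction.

AMC II — tabulated CN = 63 applies directly.
S = 1000/63 − 10 = 370/63 in ≈ 5.873 in
Ia = 0.2·(370/63) = 74/63 in ≈ 1.175 in
Excess rainfall: 2.550 − 1.175 = 1.375 in; P > Ia so Q > 0
Runoff Q = (P−Ia)²/(P−Ia+S) = (1.375)²/(1.375+5.873) = 3003289/11507580 ≈ 0.261 in

Q = 3003289/11507580 in ≈ 0.261 in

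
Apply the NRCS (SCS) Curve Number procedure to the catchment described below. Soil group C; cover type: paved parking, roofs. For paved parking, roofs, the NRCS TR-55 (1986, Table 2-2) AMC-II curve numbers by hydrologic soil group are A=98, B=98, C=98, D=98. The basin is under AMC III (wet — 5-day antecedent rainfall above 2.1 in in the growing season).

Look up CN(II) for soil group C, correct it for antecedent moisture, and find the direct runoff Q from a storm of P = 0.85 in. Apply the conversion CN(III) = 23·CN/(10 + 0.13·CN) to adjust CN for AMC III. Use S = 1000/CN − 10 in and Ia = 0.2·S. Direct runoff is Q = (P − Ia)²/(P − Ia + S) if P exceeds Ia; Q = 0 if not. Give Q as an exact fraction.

NRCS table: paved parking, roofs, soil group C → CN(II) = 98
CN(III) from CN(II)=98: (23·98)/(10 + 0.13·98) = 112700/1137 ≈ 99.120
Max retention: S = 1000/(112700/1137) − 10 = 100/1127 in (≈ 0.089 in)
Ia = 0.2S: 0.2·0.089 = 0.018 in (exactly 20/1127)
Excess rainfall: 0.850 − 0.018 = 0.832 in; P > Ia so Q > 0
Q = (18759/22540)²/((18759/22540) + 100/1127) = (351900081/508051600)/(20759/22540) = 351900081/467907860 in ≈ 0.752 in

Q = 351900081/467907860 in ≈ 0.752 in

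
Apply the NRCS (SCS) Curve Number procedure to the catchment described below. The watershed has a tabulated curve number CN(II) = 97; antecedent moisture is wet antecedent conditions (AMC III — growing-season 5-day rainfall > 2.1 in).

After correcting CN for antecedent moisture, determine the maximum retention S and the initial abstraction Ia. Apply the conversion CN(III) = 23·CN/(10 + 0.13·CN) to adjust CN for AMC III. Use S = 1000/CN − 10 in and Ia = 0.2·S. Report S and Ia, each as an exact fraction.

S = 300/2231 in ≈ 0.134 in; Ia = 60/2231 in ≈ 0.027 in

Adjust CN=97 to AMC III: 23·97/(10 + 0.13·97) → 2231 ÷ (2261/100) = 223100/2261 ≈ 98.673
Retention S: 1000/CN − 10 with CN=98.673 → S = 300/2231 ≈ 0.134 in
Ia = 0.2S: 0.2·0.134 = 0.027 in (exactly 60/2231)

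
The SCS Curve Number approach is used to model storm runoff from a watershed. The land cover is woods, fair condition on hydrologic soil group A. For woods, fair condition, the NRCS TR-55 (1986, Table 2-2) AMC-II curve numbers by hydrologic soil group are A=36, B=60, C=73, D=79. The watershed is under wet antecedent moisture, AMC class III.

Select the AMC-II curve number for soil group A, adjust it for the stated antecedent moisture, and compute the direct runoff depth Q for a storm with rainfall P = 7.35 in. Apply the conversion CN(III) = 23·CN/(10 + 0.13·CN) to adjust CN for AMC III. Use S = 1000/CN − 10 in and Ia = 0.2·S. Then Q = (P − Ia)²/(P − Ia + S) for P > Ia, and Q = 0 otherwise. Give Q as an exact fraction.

Q = 577392841/231960060 in ≈ 2.489 in

NRCS table: woods, fair condition, soil group A → CN(II) = 36
Wet (AMC III): CN(III) = 23·36/(10 + 0.13·36) = 828/(367/25) = 20700/367 ≈ 56.403
S = 1000/(20700/367) − 10 = 1600/207 in ≈ 7.729 in
Ia = 0.2·(1600/207) = 320/207 in ≈ 1.546 in
Excess rainfall: 7.350 − 1.546 = 5.804 in; P > Ia so Q > 0
Q = (24029/4140)²/((24029/4140) + 1600/207) = (577392841/17139600)/(56029/4140) = 577392841/231960060 in ≈ 2.489 in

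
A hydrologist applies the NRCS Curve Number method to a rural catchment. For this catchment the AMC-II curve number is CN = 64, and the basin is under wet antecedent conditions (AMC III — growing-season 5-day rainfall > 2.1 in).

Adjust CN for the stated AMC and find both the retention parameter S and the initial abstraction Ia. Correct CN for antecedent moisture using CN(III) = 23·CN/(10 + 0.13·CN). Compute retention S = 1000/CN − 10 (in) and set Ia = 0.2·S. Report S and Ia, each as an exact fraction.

CN(III) from CN(II)=64: (23·64)/(10 + 0.13·64) = 18400/229 ≈ 80.349
S = 1000/(18400/229) − 10 = 225/92 in ≈ 2.446 in
Ia = 0.2S: 0.2·2.446 = 0.489 in (exactly 45/92)

S = 225/92 in ≈ 2.446 in; Ia = 45/92 in ≈ 0.489 in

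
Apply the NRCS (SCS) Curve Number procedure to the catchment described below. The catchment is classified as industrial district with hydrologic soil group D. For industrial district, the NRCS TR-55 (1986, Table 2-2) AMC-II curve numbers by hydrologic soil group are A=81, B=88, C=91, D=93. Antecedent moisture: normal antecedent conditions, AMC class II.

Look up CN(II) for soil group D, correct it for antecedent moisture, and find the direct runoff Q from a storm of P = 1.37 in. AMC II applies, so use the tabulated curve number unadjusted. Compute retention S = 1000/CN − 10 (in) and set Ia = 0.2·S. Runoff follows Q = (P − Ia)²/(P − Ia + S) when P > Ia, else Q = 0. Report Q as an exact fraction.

NRCS table: industrial district, soil group D → CN(II) = 93
AMC II — tabulated CN = 93 applies directly.
Retention S: 1000/CN − 10 with CN=93.000 → S = 70/93 ≈ 0.753 in
Ia = 0.2·(70/93) = 14/93 in ≈ 0.151 in
P − Ia = 1.370 − 0.151 = 11341/9300 ≈ 1.219 in (> 0, runoff occurs)
Runoff Q = (P−Ia)²/(P−Ia+S) = (1.219)²/(1.219+0.753) = 128618281/170571300 ≈ 0.754 in

Q = 128618281/170571300 in ≈ 0.754 in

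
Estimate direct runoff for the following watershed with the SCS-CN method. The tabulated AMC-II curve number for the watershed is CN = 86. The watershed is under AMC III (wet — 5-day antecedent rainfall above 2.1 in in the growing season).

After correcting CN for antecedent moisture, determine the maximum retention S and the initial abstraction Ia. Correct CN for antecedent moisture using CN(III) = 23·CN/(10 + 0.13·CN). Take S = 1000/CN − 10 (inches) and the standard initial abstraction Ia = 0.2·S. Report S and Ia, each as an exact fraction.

S = 700/989 in ≈ 0.708 in; Ia = 140/989 in ≈ 0.142 in

CN(III) from CN(II)=86: (23·86)/(10 + 0.13·86) = 98900/1059 ≈ 93.390
Max retention: S = 1000/(98900/1059) − 10 = 700/989 in (≈ 0.708 in)
Ia = 0.2S: 0.2·0.708 = 0.142 in (exactly 140/989)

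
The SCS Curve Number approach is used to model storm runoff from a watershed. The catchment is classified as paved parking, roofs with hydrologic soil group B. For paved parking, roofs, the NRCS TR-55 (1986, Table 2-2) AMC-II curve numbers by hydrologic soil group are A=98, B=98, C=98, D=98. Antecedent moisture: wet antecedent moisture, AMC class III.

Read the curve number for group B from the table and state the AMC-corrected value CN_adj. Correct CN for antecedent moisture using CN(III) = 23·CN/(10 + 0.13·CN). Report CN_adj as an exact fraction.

NRCS table: paved parking, roofs, soil group B → CN(II) = 98
Adjust CN=98 to AMC III: 23·98/(10 + 0.13·98) → 2254 ÷ (1137/50) = 112700/1137 ≈ 99.120

CN_adj = 112700/1137 ≈ 99.120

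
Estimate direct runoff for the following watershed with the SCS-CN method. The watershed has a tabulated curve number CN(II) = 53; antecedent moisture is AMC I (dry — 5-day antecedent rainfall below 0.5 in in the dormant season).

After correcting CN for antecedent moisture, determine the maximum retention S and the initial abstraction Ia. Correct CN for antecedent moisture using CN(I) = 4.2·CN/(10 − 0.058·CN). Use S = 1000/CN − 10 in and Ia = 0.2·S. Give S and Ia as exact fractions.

S = 23500/1113 in ≈ 21.114 in; Ia = 4700/1113 in ≈ 4.223 in

Adjust CN=53 to AMC I: 4.2·53/(10 − 0.058·53) → (1113/5) ÷ (3463/500) = 111300/3463 ≈ 32.140
S = 1000/(111300/3463) − 10 = 23500/1113 in ≈ 21.114 in
Ia = 0.2S: 0.2·21.114 = 4.223 in (exactly 4700/1113)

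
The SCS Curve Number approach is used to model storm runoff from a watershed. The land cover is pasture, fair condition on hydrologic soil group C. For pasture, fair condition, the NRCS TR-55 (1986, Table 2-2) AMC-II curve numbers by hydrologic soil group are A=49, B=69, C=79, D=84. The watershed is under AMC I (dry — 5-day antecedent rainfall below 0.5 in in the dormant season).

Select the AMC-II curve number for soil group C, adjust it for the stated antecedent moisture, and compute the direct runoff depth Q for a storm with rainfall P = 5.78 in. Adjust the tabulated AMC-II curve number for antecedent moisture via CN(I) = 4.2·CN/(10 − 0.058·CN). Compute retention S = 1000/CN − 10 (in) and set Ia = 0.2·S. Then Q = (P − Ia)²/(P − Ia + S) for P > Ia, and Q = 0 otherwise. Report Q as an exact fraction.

Q = 317944561/169182450 in ≈ 1.879 in

NRCS table: pasture, fair condition, soil group C → CN(II) = 79
Adjust CN=79 to AMC I: 4.2·79/(10 − 0.058·79) → (1659/5) ÷ (2709/500) = 7900/129 ≈ 61.240
Retention S: 1000/CN − 10 with CN=61.240 → S = 500/79 ≈ 6.329 in
Ia = 0.2S: 0.2·6.329 = 1.266 in (exactly 100/79)
Since P=5.780 > Ia=1.266: effective rainfall P−Ia = 17831/3950 in
Q: (17831/3950)² ÷ (42831/3950) = 317944561/169182450 in (≈ 1.879 in)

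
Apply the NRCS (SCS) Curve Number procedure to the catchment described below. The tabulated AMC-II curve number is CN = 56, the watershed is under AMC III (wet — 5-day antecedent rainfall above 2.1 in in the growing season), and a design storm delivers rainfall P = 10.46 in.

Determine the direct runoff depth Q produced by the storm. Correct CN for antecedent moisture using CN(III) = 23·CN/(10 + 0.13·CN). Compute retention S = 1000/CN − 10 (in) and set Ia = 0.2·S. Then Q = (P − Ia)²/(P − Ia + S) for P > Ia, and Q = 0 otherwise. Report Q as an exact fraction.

Adjust CN=56 to AMC III: 23·56/(10 + 0.13·56) → 1288 ÷ (432/25) = 4025/54 ≈ 74.537
S = 1000/(4025/54) − 10 = 550/161 in ≈ 3.416 in
Ia = 0.2S: 0.2·3.416 = 0.683 in (exactly 110/161)
Since P=10.460 > Ia=0.683: effective rainfall P−Ia = 78703/8050 in
Runoff Q = (P−Ia)²/(P−Ia+S) = (9.777)²/(9.777+3.416) = 6194162209/854934150 ≈ 7.245 in

Q = 6194162209/854934150 in ≈ 7.245 in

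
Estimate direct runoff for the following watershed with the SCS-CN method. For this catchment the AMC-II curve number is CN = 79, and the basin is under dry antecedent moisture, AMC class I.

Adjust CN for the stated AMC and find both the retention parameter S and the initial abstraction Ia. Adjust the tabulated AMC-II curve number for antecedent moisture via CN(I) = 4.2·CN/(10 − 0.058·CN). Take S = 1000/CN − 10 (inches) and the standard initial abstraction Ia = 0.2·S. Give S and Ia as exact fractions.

CN(I) from CN(II)=79: (4.2·79)/(10 − 0.058·79) = 7900/129 ≈ 61.240
S = 1000/(7900/129) − 10 = 500/79 in ≈ 6.329 in
Ia = 0.2·(500/79) = 100/79 in ≈ 1.266 in

S = 500/79 in ≈ 6.329 in; Ia = 100/79 in ≈ 1.266 in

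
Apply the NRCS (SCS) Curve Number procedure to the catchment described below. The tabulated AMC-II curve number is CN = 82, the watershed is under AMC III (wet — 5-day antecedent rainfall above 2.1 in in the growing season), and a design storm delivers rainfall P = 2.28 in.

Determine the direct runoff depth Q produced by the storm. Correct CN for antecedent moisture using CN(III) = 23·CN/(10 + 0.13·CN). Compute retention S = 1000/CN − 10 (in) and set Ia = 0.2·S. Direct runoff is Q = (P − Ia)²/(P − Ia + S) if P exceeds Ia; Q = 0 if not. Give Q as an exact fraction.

Wet (AMC III): CN(III) = 23·82/(10 + 0.13·82) = 1886/(1033/50) = 94300/1033 ≈ 91.288
Max retention: S = 1000/(94300/1033) − 10 = 900/943 in (≈ 0.954 in)
Ia = 0.2S: 0.2·0.954 = 0.191 in (exactly 180/943)
Since P=2.280 > Ia=0.191: effective rainfall P−Ia = 49251/23575 in
Q: (49251/23575)² ÷ (71751/23575) = 808553667/563843275 in (≈ 1.434 in)

Q = 808553667/563843275 in ≈ 1.434 in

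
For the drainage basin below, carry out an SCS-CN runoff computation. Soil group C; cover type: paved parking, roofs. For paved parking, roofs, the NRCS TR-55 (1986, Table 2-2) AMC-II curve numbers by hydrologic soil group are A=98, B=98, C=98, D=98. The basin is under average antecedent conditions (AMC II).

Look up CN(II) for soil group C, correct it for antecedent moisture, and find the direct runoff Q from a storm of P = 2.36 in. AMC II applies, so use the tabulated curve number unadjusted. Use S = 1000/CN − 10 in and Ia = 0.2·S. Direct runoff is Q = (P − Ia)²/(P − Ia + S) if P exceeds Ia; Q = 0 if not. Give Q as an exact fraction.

NRCS table: paved parking, roofs, soil group C → CN(II) = 98
CN(II) = 98; AMC II needs no correction.
Retention S: 1000/CN − 10 with CN=98.000 → S = 10/49 ≈ 0.204 in
Initial abstraction Ia = S/5 = (10/49)/5 = 2/49 ≈ 0.041 in
P − Ia = 2.360 − 0.041 = 2841/1225 ≈ 2.319 in (> 0, runoff occurs)
Q = (2841/1225)²/((2841/1225) + 10/49) = (8071281/1500625)/(3091/1225) = 8071281/3786475 in ≈ 2.132 in

Q = 8071281/3786475 in ≈ 2.132 in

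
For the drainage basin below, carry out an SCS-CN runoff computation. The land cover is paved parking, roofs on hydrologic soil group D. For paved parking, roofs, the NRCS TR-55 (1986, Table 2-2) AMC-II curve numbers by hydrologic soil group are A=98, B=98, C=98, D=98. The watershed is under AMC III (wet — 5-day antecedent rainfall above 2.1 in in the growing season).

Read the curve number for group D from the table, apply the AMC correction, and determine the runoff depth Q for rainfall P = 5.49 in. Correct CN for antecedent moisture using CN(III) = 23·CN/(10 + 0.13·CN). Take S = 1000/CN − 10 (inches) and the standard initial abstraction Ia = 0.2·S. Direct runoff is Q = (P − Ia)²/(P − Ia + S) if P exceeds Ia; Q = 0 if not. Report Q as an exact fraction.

Q = 380347258729/70631682100 in ≈ 5.385 in

NRCS table: paved parking, roofs, soil group D → CN(II) = 98
Adjust CN=98 to AMC III: 23·98/(10 + 0.13·98) → 2254 ÷ (1137/50) = 112700/1137 ≈ 99.120
Retention S: 1000/CN − 10 with CN=99.120 → S = 100/1127 ≈ 0.089 in
Initial abstraction Ia = S/5 = (100/1127)/5 = 20/1127 ≈ 0.018 in
P − Ia = 5.490 − 0.018 = 616723/112700 ≈ 5.472 in (> 0, runoff occurs)
Q: (616723/112700)² ÷ (626723/112700) = 380347258729/70631682100 in (≈ 5.385 in)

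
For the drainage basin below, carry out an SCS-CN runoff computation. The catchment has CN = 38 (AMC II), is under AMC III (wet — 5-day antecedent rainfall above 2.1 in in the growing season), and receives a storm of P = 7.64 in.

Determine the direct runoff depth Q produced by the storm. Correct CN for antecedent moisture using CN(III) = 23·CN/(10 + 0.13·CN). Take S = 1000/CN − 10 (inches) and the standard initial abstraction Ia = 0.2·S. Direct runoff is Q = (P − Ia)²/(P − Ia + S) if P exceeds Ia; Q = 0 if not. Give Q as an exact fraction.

Q = 4619513089/1589226975 in ≈ 2.907 in

Wet (AMC III): CN(III) = 23·38/(10 + 0.13·38) = 874/(747/50) = 43700/747 ≈ 58.501
Retention S: 1000/CN − 10 with CN=58.501 → S = 3100/437 ≈ 7.094 in
Initial abstraction Ia = S/5 = (3100/437)/5 = 620/437 ≈ 1.419 in
Excess rainfall: 7.640 − 1.419 = 6.221 in; P > Ia so Q > 0
Runoff Q = (P−Ia)²/(P−Ia+S) = (6.221)²/(6.221+7.094) = 4619513089/1589226975 ≈ 2.907 in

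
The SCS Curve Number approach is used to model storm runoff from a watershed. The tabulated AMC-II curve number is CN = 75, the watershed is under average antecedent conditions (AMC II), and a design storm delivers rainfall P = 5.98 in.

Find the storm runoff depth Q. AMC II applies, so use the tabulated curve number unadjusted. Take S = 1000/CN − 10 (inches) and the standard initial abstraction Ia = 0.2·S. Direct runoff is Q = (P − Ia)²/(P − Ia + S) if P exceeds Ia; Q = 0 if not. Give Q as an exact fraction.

AMC II — tabulated CN = 75 applies directly.
Retention S: 1000/CN − 10 with CN=75.000 → S = 10/3 ≈ 3.333 in
Initial abstraction Ia = S/5 = (10/3)/5 = 2/3 ≈ 0.667 in
Excess rainfall: 5.980 − 0.667 = 5.313 in; P > Ia so Q > 0
Q: (797/150)² ÷ (1297/150) = 635209/194550 in (≈ 3.265 in)

Q = 635209/194550 in ≈ 3.265 in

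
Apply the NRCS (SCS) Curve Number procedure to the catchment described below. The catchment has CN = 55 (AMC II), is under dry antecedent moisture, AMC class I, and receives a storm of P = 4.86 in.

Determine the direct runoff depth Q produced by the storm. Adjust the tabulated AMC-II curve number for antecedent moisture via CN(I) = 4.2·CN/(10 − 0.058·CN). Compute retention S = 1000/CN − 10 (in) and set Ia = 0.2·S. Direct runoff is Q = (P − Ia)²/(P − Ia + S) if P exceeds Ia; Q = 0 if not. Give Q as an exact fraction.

Q = 4590507/101012450 in ≈ 0.045 in

CN(I) from CN(II)=55: (4.2·55)/(10 − 0.058·55) = 7700/227 ≈ 33.921
Max retention: S = 1000/(7700/227) − 10 = 1500/77 in (≈ 19.481 in)
Ia = 0.2S: 0.2·19.481 = 3.896 in (exactly 300/77)
Excess rainfall: 4.860 − 3.896 = 0.964 in; P > Ia so Q > 0
Runoff Q = (P−Ia)²/(P−Ia+S) = (0.964)²/(0.964+19.481) = 4590507/101012450 ≈ 0.045 in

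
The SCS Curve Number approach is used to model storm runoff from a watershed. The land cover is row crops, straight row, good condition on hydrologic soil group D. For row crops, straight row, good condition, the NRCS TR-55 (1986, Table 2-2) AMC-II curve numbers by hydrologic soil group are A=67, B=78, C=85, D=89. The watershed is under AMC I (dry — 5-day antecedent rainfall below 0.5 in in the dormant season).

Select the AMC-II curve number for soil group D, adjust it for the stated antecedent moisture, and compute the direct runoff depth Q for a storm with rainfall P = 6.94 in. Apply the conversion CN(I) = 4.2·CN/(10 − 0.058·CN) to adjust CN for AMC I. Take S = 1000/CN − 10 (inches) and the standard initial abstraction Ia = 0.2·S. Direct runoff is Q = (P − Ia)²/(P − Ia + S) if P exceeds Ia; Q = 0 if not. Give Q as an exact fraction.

Q = 352293292849/81165343350 in ≈ 4.340 in

NRCS table: row crops, straight row, good condition, soil group D → CN(II) = 89
Dry (AMC I): CN(I) = 4.2·89/(10 − 0.058·89) = (1869/5)/(2419/500) = 186900/2419 ≈ 77.263
Max retention: S = 1000/(186900/2419) − 10 = 5500/1869 in (≈ 2.943 in)
Initial abstraction Ia = S/5 = (5500/1869)/5 = 1100/1869 ≈ 0.589 in
Since P=6.940 > Ia=0.589: effective rainfall P−Ia = 593543/93450 in
Q: (593543/93450)² ÷ (868543/93450) = 352293292849/81165343350 in (≈ 4.340 in)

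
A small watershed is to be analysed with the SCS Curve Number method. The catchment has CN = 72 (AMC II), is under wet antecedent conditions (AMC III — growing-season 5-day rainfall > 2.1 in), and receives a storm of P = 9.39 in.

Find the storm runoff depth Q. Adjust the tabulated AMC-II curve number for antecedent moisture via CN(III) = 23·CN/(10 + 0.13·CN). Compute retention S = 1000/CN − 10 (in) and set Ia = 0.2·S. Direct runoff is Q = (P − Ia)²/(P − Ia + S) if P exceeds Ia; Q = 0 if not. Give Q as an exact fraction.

Q = 35108641129/4603121100 in ≈ 7.627 in

Adjust CN=72 to AMC III: 23·72/(10 + 0.13·72) → 1656 ÷ (484/25) = 10350/121 ≈ 85.537
Max retention: S = 1000/(10350/121) − 10 = 350/207 in (≈ 1.691 in)
Ia = 0.2·(350/207) = 70/207 in ≈ 0.338 in
Since P=9.390 > Ia=0.338: effective rainfall P−Ia = 187373/20700 in
Runoff Q = (P−Ia)²/(P−Ia+S) = (9.052)²/(9.052+1.691) = 35108641129/4603121100 ≈ 7.627 in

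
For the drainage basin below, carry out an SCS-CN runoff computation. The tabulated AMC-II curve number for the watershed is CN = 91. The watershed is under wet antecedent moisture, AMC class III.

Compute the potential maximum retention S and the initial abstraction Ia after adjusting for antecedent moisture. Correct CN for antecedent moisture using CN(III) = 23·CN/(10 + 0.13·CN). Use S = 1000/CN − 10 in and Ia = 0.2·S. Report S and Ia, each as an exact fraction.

S = 900/2093 in ≈ 0.430 in; Ia = 180/2093 in ≈ 0.086 in

Wet (AMC III): CN(III) = 23·91/(10 + 0.13·91) = 2093/(2183/100) = 209300/2183 ≈ 95.877
Retention S: 1000/CN − 10 with CN=95.877 → S = 900/2093 ≈ 0.430 in
Ia = 0.2·(900/2093) = 180/2093 in ≈ 0.086 in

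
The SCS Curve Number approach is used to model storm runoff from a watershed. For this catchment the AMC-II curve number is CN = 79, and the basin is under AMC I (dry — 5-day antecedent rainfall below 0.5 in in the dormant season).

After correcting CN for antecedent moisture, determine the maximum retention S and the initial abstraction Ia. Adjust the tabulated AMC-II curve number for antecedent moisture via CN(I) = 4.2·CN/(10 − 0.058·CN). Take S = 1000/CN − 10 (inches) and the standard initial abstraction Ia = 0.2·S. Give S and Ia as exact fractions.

CN(I) from CN(II)=79: (4.2·79)/(10 − 0.058·79) = 7900/129 ≈ 61.240
S = 1000/(7900/129) − 10 = 500/79 in ≈ 6.329 in
Ia = 0.2S: 0.2·6.329 = 1.266 in (exactly 100/79)

S = 500/79 in ≈ 6.329 in; Ia = 100/79 in ≈ 1.266 in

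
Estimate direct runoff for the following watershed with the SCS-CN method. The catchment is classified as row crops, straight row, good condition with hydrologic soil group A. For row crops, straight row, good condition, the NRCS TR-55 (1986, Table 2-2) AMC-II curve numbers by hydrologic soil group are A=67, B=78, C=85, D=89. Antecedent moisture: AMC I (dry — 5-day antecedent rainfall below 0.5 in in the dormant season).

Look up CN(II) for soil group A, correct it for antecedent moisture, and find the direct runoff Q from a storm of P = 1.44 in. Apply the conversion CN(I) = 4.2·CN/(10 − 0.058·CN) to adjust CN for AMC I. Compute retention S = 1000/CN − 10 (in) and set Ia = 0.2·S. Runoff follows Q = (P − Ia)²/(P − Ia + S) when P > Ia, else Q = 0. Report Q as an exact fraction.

Q = 0 in ≈ 0.000 in

NRCS table: row crops, straight row, good condition, soil group A → CN(II) = 67
CN(I) from CN(II)=67: (4.2·67)/(10 − 0.058·67) = 46900/1019 ≈ 46.026
S = 1000/(46900/1019) − 10 = 5500/469 in ≈ 11.727 in
Ia = 0.2·(5500/469) = 1100/469 in ≈ 2.345 in
P = 1.440 ≤ Ia = 2.345 in: entire storm abstracted, Q = 0.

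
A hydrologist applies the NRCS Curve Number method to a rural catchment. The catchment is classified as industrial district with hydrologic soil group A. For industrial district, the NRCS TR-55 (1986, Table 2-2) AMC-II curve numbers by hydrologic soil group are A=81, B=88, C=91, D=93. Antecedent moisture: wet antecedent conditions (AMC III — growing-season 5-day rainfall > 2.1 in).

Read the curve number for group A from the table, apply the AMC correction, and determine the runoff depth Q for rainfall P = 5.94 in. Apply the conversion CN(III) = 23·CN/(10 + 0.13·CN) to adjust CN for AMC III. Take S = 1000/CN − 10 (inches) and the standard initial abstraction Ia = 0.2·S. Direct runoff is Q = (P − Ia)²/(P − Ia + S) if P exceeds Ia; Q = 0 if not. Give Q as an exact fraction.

Q = 285488244721/58620319650 in ≈ 4.870 in

NRCS table: industrial district, soil group A → CN(II) = 81
Wet (AMC III): CN(III) = 23·81/(10 + 0.13·81) = 1863/(2053/100) = 186300/2053 ≈ 90.745
Retention S: 1000/CN − 10 with CN=90.745 → S = 1900/1863 ≈ 1.020 in
Initial abstraction Ia = S/5 = (1900/1863)/5 = 380/1863 ≈ 0.204 in
P − Ia = 5.940 − 0.204 = 534311/93150 ≈ 5.736 in (> 0, runoff occurs)
Runoff Q = (P−Ia)²/(P−Ia+S) = (5.736)²/(5.736+1.020) = 285488244721/58620319650 ≈ 4.870 in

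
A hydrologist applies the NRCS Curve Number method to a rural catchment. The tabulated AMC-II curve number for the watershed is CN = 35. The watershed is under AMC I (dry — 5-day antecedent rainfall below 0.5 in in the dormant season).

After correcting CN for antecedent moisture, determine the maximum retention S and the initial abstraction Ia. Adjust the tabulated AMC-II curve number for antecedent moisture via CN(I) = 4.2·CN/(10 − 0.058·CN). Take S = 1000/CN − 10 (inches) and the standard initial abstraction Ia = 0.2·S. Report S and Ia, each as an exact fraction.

Adjust CN=35 to AMC I: 4.2·35/(10 − 0.058·35) → 147 ÷ (797/100) = 14700/797 ≈ 18.444
Retention S: 1000/CN − 10 with CN=18.444 → S = 6500/147 ≈ 44.218 in
Initial abstraction Ia = S/5 = (6500/147)/5 = 1300/147 ≈ 8.844 in

S = 6500/147 in ≈ 44.218 in; Ia = 1300/147 in ≈ 8.844 in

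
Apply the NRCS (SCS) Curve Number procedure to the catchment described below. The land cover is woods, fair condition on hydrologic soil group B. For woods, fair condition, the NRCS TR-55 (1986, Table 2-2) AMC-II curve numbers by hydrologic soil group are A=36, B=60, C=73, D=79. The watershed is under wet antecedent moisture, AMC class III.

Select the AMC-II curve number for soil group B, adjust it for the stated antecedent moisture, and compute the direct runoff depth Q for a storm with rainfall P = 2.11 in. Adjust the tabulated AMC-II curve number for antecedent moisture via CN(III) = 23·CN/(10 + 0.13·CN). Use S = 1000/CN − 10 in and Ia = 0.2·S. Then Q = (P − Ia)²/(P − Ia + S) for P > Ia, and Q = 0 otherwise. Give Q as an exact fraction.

Q = 111492481/210857100 in ≈ 0.529 in

NRCS table: woods, fair condition, soil group B → CN(II) = 60
CN(III) from CN(II)=60: (23·60)/(10 + 0.13·60) = 6900/89 ≈ 77.528
Retention S: 1000/CN − 10 with CN=77.528 → S = 200/69 ≈ 2.899 in
Initial abstraction Ia = S/5 = (200/69)/5 = 40/69 ≈ 0.580 in
Excess rainfall: 2.110 − 0.580 = 1.530 in; P > Ia so Q > 0
Q = (10559/6900)²/((10559/6900) + 200/69) = (111492481/47610000)/(30559/6900) = 111492481/210857100 in ≈ 0.529 in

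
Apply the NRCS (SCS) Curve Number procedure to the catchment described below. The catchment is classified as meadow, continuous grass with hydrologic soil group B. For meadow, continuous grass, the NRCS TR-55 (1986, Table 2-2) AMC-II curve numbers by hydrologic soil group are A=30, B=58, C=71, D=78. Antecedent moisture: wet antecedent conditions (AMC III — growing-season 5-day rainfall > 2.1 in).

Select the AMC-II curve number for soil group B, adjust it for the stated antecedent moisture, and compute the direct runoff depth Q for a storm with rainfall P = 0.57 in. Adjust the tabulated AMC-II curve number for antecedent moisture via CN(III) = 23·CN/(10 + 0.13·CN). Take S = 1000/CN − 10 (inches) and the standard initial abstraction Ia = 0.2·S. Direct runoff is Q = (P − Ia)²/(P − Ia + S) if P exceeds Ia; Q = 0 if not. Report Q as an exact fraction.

NRCS table: meadow, continuous grass, soil group B → CN(II) = 58
CN(III) from CN(II)=58: (23·58)/(10 + 0.13·58) = 66700/877 ≈ 76.055
S = 1000/(66700/877) − 10 = 2100/667 in ≈ 3.148 in
Ia = 0.2S: 0.2·3.148 = 0.630 in (exactly 420/667)
P = 0.570 ≤ Ia = 0.630 in: entire storm abstracted, Q = 0.

Q = 0 in ≈ 0.000 in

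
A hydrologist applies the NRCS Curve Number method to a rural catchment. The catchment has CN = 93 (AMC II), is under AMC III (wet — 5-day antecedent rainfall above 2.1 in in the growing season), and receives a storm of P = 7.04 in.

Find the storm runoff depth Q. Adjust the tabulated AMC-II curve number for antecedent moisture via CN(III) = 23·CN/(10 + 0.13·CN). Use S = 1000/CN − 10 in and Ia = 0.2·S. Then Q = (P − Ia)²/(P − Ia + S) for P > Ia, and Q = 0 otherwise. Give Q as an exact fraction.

Adjust CN=93 to AMC III: 23·93/(10 + 0.13·93) → 2139 ÷ (2209/100) = 213900/2209 ≈ 96.831
Max retention: S = 1000/(213900/2209) − 10 = 700/2139 in (≈ 0.327 in)
Initial abstraction Ia = S/5 = (700/2139)/5 = 140/2139 ≈ 0.065 in
P − Ia = 7.040 − 0.065 = 372964/53475 ≈ 6.975 in (> 0, runoff occurs)
Q = (372964/53475)²/((372964/53475) + 700/2139) = (139102145296/2859575625)/(390464/53475) = 8693884081/1305003900 in ≈ 6.662 in

Q = 8693884081/1305003900 in ≈ 6.662 in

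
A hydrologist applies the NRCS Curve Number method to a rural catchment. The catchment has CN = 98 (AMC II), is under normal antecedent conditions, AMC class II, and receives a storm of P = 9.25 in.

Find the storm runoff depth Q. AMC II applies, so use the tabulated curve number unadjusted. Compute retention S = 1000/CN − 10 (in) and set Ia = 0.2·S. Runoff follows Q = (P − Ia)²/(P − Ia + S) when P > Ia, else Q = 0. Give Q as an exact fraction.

Q = 651605/72324 in ≈ 9.010 in

Average conditions: CN = 98 (no AMC adjustment).
Max retention: S = 1000/98 − 10 = 10/49 in (≈ 0.204 in)
Initial abstraction Ia = S/5 = (10/49)/5 = 2/49 ≈ 0.041 in
P − Ia = 9.250 − 0.041 = 1805/196 ≈ 9.209 in (> 0, runoff occurs)
Runoff Q = (P−Ia)²/(P−Ia+S) = (9.209)²/(9.209+0.204) = 651605/72324 ≈ 9.010 in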